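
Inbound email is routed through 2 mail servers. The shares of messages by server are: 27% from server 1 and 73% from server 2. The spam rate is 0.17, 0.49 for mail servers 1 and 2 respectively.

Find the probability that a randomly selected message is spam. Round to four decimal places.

P(S) ≈ 0.4036

Summing over the partition,
P(S) = P(S|1)·P(1) + P(S|2)·P(2)
      = 0.17·0.27 + 0.49·0.73
      = 0.0459 + 0.3577 = 0.4036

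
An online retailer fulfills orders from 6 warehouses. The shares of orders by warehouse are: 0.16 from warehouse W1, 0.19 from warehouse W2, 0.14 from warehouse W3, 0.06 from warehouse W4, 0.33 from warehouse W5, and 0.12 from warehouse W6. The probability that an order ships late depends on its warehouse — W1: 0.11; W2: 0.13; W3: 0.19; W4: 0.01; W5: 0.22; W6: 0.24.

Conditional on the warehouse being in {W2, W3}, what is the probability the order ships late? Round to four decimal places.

P(L|S) ≈ 0.1555

Let S = {W2, W3}.
P(S) = 0.19 + 0.14 = 0.33.
P(L ∩ S) = 0.13·0.19 + 0.19·0.14 = 0.0247 + 0.0266 = 0.0513.
P(L | S) = 0.0513 / 0.33 = 0.155455…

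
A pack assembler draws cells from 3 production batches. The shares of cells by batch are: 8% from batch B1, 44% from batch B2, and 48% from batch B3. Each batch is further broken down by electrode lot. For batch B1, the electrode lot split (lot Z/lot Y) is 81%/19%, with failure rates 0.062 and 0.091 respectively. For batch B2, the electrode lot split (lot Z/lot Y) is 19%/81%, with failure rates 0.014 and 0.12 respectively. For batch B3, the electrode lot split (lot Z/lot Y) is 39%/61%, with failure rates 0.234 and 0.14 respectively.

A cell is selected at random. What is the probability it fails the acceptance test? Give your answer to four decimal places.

P(F|B1) = 0.81·0.062 + 0.19·0.091 = 0.05022 + 0.01729 = 0.06751
P(F|B2) = 0.19·0.014 + 0.81·0.12 = 0.00266 + 0.0972 = 0.09986
P(F|B3) = 0.39·0.234 + 0.61·0.14 = 0.09126 + 0.0854 = 0.17666
Then overall,
P(F) = 0.08·0.06751 + 0.44·0.09986 + 0.48·0.17666
      = 0.0054008 + 0.0439384 + 0.0847968 = 0.134136

0.1341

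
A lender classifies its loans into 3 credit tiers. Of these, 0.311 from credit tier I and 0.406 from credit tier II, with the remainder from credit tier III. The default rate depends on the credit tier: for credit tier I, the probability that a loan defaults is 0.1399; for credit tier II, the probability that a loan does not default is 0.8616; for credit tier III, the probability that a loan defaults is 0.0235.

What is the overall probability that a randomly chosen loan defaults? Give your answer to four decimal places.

0.1063

P(III) = 1 − (0.311 + 0.406) = 0.283.
P(D|II) = 1 − 0.8616 = 0.1384.
P(D) = P(D|I)·P(I) + P(D|II)·P(II) + P(D|III)·P(III)
      = 0.1399·0.311 + 0.1384·0.406 + 0.0235·0.283
      = 0.0435089 + 0.0561904 + 0.0066505 = 0.1063498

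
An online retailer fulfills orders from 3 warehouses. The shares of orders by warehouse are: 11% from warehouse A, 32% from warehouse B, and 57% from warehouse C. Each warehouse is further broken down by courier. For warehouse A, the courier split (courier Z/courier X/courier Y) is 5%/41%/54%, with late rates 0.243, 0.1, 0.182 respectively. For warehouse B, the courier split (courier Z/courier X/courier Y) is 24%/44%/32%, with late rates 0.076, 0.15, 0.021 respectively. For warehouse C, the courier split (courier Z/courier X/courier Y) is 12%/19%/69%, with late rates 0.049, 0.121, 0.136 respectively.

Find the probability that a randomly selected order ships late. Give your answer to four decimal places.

P(L|A) = 0.05·0.243 + 0.41·0.1 + 0.54·0.182 = 0.01215 + 0.041 + 0.09828 = 0.15143
P(L|B) = 0.24·0.076 + 0.44·0.15 + 0.32·0.021 = 0.01824 + 0.066 + 0.00672 = 0.09096
P(L|C) = 0.12·0.049 + 0.19·0.121 + 0.69·0.136 = 0.00588 + 0.02299 + 0.09384 = 0.12271
Then overall,
P(L) = 0.11·0.15143 + 0.32·0.09096 + 0.57·0.12271
      = 0.0166573 + 0.0291072 + 0.0699447 = 0.1157092

P(L) ≈ 0.1157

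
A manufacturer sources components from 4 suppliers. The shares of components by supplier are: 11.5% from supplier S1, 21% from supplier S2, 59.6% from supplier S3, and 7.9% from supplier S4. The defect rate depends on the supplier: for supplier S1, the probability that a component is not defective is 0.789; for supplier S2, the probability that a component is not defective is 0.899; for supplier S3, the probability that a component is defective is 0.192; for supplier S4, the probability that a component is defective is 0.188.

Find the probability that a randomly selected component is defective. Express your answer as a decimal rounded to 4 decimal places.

P(D|S1) = 1 − 0.789 = 0.211.
P(D|S2) = 1 − 0.899 = 0.101.
P(D) = P(D|S1)·P(S1) + P(D|S2)·P(S2) + P(D|S3)·P(S3) + P(D|S4)·P(S4)
      = 0.211·0.115 + 0.101·0.21 + 0.192·0.596 + 0.188·0.079
      = 0.024265 + 0.02121 + 0.114432 + 0.014852 = 0.174759

P(D) ≈ 0.1748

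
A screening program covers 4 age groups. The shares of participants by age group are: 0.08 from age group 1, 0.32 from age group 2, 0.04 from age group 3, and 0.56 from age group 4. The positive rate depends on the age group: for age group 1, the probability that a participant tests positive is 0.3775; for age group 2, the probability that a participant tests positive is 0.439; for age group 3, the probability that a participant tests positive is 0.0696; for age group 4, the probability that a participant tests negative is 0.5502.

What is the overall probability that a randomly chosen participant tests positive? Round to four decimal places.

P(T) ≈ 0.4254

P(T|4) = 1 − 0.5502 = 0.4498.
By the law of total probability,
P(T) = P(T|1)·P(1) + P(T|2)·P(2) + P(T|3)·P(3) + P(T|4)·P(4)
      = 0.3775·0.08 + 0.439·0.32 + 0.0696·0.04 + 0.4498·0.56
      = 0.0302 + 0.14048 + 0.002784 + 0.251888 = 0.425352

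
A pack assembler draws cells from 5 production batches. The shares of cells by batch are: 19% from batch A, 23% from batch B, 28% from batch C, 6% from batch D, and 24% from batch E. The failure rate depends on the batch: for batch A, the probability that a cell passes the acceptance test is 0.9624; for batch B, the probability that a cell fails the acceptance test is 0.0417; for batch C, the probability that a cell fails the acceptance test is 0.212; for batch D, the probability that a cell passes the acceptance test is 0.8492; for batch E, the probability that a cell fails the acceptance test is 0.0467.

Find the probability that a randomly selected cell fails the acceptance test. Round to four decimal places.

P(F) ≈ 0.0964

P(F|A) = 1 − 0.9624 = 0.0376.
P(F|D) = 1 − 0.8492 = 0.1508.
P(F) = P(F|A)·P(A) + P(F|B)·P(B) + P(F|C)·P(C) + P(F|D)·P(D) + P(F|E)·P(E)
      = 0.0376·0.19 + 0.0417·0.23 + 0.212·0.28 + 0.1508·0.06 + 0.0467·0.24
      = 0.007144 + 0.009591 + 0.05936 + 0.009048 + 0.011208 = 0.096351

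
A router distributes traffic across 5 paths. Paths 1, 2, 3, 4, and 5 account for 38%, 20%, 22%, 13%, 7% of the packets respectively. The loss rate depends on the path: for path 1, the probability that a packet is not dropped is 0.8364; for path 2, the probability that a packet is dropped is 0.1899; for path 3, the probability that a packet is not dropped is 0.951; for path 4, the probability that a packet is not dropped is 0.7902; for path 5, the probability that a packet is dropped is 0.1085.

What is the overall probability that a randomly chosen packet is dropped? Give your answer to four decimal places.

P(L) ≈ 0.1458

P(L|1) = 1 − 0.8364 = 0.1636.
P(L|3) = 1 − 0.951 = 0.049.
P(L|4) = 1 − 0.7902 = 0.2098.
P(L) = P(L|1)·P(1) + P(L|2)·P(2) + P(L|3)·P(3) + P(L|4)·P(4) + P(L|5)·P(5)
      = 0.1636·0.38 + 0.1899·0.2 + 0.049·0.22 + 0.2098·0.13 + 0.1085·0.07
      = 0.062168 + 0.03798 + 0.01078 + 0.027274 + 0.007595 = 0.145797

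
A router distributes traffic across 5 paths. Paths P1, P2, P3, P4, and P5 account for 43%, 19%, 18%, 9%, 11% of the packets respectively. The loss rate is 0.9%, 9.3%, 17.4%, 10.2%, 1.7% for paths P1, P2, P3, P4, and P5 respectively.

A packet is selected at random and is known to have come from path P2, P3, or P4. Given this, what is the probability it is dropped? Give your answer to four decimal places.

0.1265

Let S = {P2, P3, P4}.
P(S) = 0.19 + 0.18 + 0.09 = 0.46.
P(L ∩ S) = 0.093·0.19 + 0.174·0.18 + 0.102·0.09 = 0.01767 + 0.03132 + 0.00918 = 0.05817.
P(L | S) = 0.05817 / 0.46 = 0.126457…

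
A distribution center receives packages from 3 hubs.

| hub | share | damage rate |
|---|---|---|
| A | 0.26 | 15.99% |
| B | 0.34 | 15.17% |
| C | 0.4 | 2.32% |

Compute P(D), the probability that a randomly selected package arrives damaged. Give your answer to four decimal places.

P(D) ≈ 0.1024

P(D) = P(D|A)·P(A) + P(D|B)·P(B) + P(D|C)·P(C)
      = 0.1599·0.26 + 0.1517·0.34 + 0.0232·0.4
      = 0.041574 + 0.051578 + 0.00928 = 0.102432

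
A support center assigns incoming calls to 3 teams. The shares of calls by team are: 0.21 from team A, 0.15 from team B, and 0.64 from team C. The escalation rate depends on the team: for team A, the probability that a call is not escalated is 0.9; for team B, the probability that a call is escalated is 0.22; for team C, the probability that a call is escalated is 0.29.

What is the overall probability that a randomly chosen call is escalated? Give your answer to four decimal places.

P(E|A) = 1 − 0.9 = 0.1.
P(E) = P(E|A)·P(A) + P(E|B)·P(B) + P(E|C)·P(C)
      = 0.1·0.21 + 0.22·0.15 + 0.29·0.64
      = 0.021 + 0.033 + 0.1856 = 0.2396

P(E) ≈ 0.2396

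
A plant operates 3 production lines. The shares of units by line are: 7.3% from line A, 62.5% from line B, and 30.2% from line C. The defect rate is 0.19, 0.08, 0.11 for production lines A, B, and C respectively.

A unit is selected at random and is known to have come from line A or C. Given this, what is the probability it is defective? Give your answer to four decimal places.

Let S = {A, C}.
P(S) = 0.073 + 0.302 = 0.375.
P(D ∩ S) = 0.19·0.073 + 0.11·0.302 = 0.01387 + 0.03322 = 0.04709.
P(D | S) = 0.04709 / 0.375 = 0.125573…

0.1256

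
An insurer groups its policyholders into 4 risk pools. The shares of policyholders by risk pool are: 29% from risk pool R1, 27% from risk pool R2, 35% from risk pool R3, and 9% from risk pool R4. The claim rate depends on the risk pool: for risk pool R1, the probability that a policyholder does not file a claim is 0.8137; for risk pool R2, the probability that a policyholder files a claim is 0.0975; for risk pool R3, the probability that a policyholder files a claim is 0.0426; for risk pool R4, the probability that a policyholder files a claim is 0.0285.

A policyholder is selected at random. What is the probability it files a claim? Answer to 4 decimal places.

0.0978

P(C|R1) = 1 − 0.8137 = 0.1863.
Using total probability over the partition,
P(C) = P(C|R1)·P(R1) + P(C|R2)·P(R2) + P(C|R3)·P(R3) + P(C|R4)·P(R4)
      = 0.1863·0.29 + 0.0975·0.27 + 0.0426·0.35 + 0.0285·0.09
      = 0.054027 + 0.026325 + 0.01491 + 0.002565 = 0.097827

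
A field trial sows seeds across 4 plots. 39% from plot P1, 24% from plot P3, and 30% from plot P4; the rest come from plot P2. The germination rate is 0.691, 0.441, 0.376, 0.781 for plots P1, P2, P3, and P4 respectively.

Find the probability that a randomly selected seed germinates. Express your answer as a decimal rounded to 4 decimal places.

P(P2) = 1 − (0.39 + 0.24 + 0.3) = 0.07.
Using total probability over the partition,
P(G) = P(G|P1)·P(P1) + P(G|P2)·P(P2) + P(G|P3)·P(P3) + P(G|P4)·P(P4)
      = 0.691·0.39 + 0.441·0.07 + 0.376·0.24 + 0.781·0.3
      = 0.26949 + 0.03087 + 0.09024 + 0.2343 = 0.6249

P(G) ≈ 0.6249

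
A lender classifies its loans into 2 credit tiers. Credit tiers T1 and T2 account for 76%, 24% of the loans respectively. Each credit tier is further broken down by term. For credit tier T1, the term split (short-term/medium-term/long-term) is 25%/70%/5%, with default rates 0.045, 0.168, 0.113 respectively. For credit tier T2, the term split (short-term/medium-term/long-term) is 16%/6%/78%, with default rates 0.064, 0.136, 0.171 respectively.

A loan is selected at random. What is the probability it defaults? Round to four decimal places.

P(D|T1) = 0.25·0.045 + 0.7·0.168 + 0.05·0.113 = 0.01125 + 0.1176 + 0.00565 = 0.1345
P(D|T2) = 0.16·0.064 + 0.06·0.136 + 0.78·0.171 = 0.01024 + 0.00816 + 0.13338 = 0.15178
Then overall,
P(D) = 0.76·0.1345 + 0.24·0.15178
      = 0.10222 + 0.0364272 = 0.1386472

P(D) ≈ 0.1386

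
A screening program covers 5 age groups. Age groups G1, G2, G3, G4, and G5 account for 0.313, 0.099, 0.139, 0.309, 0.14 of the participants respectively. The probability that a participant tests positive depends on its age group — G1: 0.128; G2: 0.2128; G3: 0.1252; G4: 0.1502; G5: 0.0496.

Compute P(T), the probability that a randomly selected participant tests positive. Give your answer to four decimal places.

0.1319

Using total probability over the partition,
P(T) = P(T|G1)·P(G1) + P(T|G2)·P(G2) + P(T|G3)·P(G3) + P(T|G4)·P(G4) + P(T|G5)·P(G5)
      = 0.128·0.313 + 0.2128·0.099 + 0.1252·0.139 + 0.1502·0.309 + 0.0496·0.14
      = 0.040064 + 0.0210672 + 0.0174028 + 0.0464118 + 0.006944 = 0.1318898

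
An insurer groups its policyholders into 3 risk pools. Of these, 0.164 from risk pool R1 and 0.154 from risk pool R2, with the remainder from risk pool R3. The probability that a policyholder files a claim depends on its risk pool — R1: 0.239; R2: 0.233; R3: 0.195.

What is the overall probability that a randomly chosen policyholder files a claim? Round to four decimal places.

P(C) ≈ 0.2081

P(R3) = 1 − (0.164 + 0.154) = 0.682.
P(C) = P(C|R1)·P(R1) + P(C|R2)·P(R2) + P(C|R3)·P(R3)
      = 0.239·0.164 + 0.233·0.154 + 0.195·0.682
      = 0.039196 + 0.035882 + 0.13299 = 0.208068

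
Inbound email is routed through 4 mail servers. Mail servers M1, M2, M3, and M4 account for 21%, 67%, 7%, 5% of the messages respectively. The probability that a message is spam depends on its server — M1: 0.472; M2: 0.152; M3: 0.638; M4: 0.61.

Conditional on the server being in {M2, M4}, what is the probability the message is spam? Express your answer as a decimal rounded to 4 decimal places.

P(S|J) ≈ 0.1838

Let J = {M2, M4}.
P(J) = 0.67 + 0.05 = 0.72.
P(S ∩ J) = 0.152·0.67 + 0.61·0.05 = 0.10184 + 0.0305 = 0.13234.
P(S | J) = 0.13234 / 0.72 = 0.183806…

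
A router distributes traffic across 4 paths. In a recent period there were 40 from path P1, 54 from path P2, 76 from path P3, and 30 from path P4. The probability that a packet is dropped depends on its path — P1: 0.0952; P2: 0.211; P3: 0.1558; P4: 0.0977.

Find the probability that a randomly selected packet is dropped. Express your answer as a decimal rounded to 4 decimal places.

Total: 40 + 54 + 76 + 30 = 200.
P(P1) = 40/200 = 0.2. P(P2) = 54/200 = 0.27. P(P3) = 76/200 = 0.38. P(P4) = 30/200 = 0.15.
P(L) = P(L|P1)·P(P1) + P(L|P2)·P(P2) + P(L|P3)·P(P3) + P(L|P4)·P(P4)
      = 0.0952·0.2 + 0.211·0.27 + 0.1558·0.38 + 0.0977·0.15
      = 0.01904 + 0.05697 + 0.059204 + 0.014655 = 0.149869

0.1499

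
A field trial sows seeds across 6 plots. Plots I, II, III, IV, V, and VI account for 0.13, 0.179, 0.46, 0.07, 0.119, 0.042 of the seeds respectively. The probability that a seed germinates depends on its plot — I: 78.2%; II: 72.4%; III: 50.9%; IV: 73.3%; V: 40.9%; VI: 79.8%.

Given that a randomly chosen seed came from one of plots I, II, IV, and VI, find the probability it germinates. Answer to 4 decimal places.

P(G|S) ≈ 0.7508

Let S = {I, II, IV, VI}.
P(S) = 0.13 + 0.179 + 0.07 + 0.042 = 0.421.
P(G ∩ S) = 0.782·0.13 + 0.724·0.179 + 0.733·0.07 + 0.798·0.042 = 0.10166 + 0.129596 + 0.05131 + 0.033516 = 0.316082.
P(G | S) = 0.316082 / 0.421 = 0.750789…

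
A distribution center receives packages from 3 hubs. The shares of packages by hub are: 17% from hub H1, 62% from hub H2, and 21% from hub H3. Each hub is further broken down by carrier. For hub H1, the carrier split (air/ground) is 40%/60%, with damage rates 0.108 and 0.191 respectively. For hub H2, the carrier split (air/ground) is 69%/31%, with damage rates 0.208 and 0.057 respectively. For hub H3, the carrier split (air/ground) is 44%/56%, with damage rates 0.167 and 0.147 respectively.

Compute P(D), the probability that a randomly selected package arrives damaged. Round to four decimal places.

P(D) ≈ 0.1595

P(D|H1) = 0.4·0.108 + 0.6·0.191 = 0.0432 + 0.1146 = 0.1578
P(D|H2) = 0.69·0.208 + 0.31·0.057 = 0.14352 + 0.01767 = 0.16119
P(D|H3) = 0.44·0.167 + 0.56·0.147 = 0.07348 + 0.08232 = 0.1558
Then overall,
P(D) = 0.17·0.1578 + 0.62·0.16119 + 0.21·0.1558
      = 0.026826 + 0.0999378 + 0.032718 = 0.1594818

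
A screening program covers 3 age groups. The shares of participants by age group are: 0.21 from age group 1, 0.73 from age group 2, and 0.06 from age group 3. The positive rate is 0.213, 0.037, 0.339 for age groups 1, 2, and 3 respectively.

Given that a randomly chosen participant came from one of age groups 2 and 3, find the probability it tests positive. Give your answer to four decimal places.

P(T|S) ≈ 0.0599

Let S = {2, 3}.
P(S) = 0.73 + 0.06 = 0.79.
P(T ∩ S) = 0.037·0.73 + 0.339·0.06 = 0.02701 + 0.02034 = 0.04735.
P(T | S) = 0.04735 / 0.79 = 0.059937…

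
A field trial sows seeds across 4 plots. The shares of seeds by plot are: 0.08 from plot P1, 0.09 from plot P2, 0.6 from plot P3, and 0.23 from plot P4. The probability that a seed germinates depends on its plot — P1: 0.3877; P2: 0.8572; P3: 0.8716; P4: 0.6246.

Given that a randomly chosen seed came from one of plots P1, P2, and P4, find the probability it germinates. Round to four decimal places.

Let S = {P1, P2, P4}.
P(S) = 0.08 + 0.09 + 0.23 = 0.4.
P(G ∩ S) = 0.3877·0.08 + 0.8572·0.09 + 0.6246·0.23 = 0.031016 + 0.077148 + 0.143658 = 0.251822.
P(G | S) = 0.251822 / 0.4 = 0.629555…

P(G|S) ≈ 0.6296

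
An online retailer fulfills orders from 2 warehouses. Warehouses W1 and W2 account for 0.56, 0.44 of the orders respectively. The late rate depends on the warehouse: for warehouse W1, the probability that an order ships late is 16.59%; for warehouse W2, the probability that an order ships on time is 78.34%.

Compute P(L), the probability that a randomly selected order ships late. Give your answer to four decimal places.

P(L|W2) = 1 − 0.7834 = 0.2166.
By the law of total probability,
P(L) = P(L|W1)·P(W1) + P(L|W2)·P(W2)
      = 0.1659·0.56 + 0.2166·0.44
      = 0.092904 + 0.095304 = 0.188208

P(L) ≈ 0.1882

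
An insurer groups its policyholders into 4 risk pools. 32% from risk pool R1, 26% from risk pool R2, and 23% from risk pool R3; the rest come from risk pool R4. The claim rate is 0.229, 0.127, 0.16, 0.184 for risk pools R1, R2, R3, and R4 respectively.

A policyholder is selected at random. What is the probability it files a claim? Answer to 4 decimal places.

P(R4) = 1 − (0.32 + 0.26 + 0.23) = 0.19.
P(C) = P(C|R1)·P(R1) + P(C|R2)·P(R2) + P(C|R3)·P(R3) + P(C|R4)·P(R4)
      = 0.229·0.32 + 0.127·0.26 + 0.16·0.23 + 0.184·0.19
      = 0.07328 + 0.03302 + 0.0368 + 0.03496 = 0.17806

0.1781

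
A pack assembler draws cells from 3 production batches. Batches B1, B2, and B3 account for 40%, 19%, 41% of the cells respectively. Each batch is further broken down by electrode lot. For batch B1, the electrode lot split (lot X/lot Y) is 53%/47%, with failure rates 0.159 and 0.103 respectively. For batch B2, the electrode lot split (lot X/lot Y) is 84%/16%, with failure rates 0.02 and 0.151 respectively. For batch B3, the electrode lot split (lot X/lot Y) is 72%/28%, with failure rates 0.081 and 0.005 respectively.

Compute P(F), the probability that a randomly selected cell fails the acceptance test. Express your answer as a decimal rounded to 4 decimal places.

P(F) ≈ 0.0853

P(F|B1) = 0.53·0.159 + 0.47·0.103 = 0.08427 + 0.04841 = 0.13268
P(F|B2) = 0.84·0.02 + 0.16·0.151 = 0.0168 + 0.02416 = 0.04096
P(F|B3) = 0.72·0.081 + 0.28·0.005 = 0.05832 + 0.0014 = 0.05972
By total probability over the outer partition,
P(F) = 0.4·0.13268 + 0.19·0.04096 + 0.41·0.05972
      = 0.053072 + 0.0077824 + 0.0244852 = 0.0853396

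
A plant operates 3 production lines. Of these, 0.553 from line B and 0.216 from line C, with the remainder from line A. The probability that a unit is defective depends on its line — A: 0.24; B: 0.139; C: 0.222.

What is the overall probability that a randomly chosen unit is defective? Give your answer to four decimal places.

0.1803

P(A) = 1 − (0.553 + 0.216) = 0.231.
Summing over the partition,
P(D) = P(D|A)·P(A) + P(D|B)·P(B) + P(D|C)·P(C)
      = 0.24·0.231 + 0.139·0.553 + 0.222·0.216
      = 0.05544 + 0.076867 + 0.047952 = 0.180259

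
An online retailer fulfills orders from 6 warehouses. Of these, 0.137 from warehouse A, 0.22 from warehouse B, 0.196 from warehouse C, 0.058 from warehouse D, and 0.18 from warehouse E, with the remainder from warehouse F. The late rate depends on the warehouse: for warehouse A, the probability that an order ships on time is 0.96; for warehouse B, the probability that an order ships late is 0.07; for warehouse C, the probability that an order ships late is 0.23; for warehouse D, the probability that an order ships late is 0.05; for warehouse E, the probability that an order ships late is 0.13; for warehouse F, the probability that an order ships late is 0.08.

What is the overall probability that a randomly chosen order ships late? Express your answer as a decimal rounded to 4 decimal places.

P(L) ≈ 0.1090

P(F) = 1 − (0.137 + 0.22 + 0.196 + 0.058 + 0.18) = 0.209.
P(L|A) = 1 − 0.96 = 0.04.
P(L) = P(L|A)·P(A) + P(L|B)·P(B) + P(L|C)·P(C) + P(L|D)·P(D) + P(L|E)·P(E) + P(L|F)·P(F)
      = 0.04·0.137 + 0.07·0.22 + 0.23·0.196 + 0.05·0.058 + 0.13·0.18 + 0.08·0.209
      = 0.00548 + 0.0154 + 0.04508 + 0.0029 + 0.0234 + 0.01672 = 0.10898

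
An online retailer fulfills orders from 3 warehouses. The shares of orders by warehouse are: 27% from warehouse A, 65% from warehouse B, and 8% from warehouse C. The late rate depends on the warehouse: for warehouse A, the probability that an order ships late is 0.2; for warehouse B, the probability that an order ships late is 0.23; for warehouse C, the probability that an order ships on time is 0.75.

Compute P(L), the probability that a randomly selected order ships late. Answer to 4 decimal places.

P(L) ≈ 0.2235

P(L|C) = 1 − 0.75 = 0.25.
Using total probability over the partition,
P(L) = P(L|A)·P(A) + P(L|B)·P(B) + P(L|C)·P(C)
      = 0.2·0.27 + 0.23·0.65 + 0.25·0.08
      = 0.054 + 0.1495 + 0.02 = 0.2235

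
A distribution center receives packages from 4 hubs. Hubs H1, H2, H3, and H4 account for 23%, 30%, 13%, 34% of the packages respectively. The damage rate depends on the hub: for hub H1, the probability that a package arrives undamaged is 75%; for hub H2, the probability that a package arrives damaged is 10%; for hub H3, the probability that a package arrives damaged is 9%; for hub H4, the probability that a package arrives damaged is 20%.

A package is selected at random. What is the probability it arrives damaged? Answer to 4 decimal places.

P(D|H1) = 1 − 0.75 = 0.25.
P(D) = P(D|H1)·P(H1) + P(D|H2)·P(H2) + P(D|H3)·P(H3) + P(D|H4)·P(H4)
      = 0.25·0.23 + 0.1·0.3 + 0.09·0.13 + 0.2·0.34
      = 0.0575 + 0.03 + 0.0117 + 0.068 = 0.1672

0.1672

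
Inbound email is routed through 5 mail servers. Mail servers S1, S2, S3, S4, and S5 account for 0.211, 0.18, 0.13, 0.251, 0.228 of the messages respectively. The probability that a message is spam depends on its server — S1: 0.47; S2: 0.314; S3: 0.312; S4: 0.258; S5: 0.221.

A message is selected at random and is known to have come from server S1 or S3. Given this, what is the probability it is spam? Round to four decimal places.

0.4098

Let J = {S1, S3}.
P(J) = 0.211 + 0.13 = 0.341.
P(S ∩ J) = 0.47·0.211 + 0.312·0.13 = 0.09917 + 0.04056 = 0.13973.
P(S | J) = 0.13973 / 0.341 = 0.409765…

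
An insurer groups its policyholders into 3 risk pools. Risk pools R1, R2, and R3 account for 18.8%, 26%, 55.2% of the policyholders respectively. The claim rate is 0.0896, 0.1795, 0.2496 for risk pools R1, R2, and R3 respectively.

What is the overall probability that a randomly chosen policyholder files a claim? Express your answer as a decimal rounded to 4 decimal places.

By the law of total probability,
P(C) = P(C|R1)·P(R1) + P(C|R2)·P(R2) + P(C|R3)·P(R3)
      = 0.0896·0.188 + 0.1795·0.26 + 0.2496·0.552
      = 0.0168448 + 0.04667 + 0.1377792 = 0.201294

0.2013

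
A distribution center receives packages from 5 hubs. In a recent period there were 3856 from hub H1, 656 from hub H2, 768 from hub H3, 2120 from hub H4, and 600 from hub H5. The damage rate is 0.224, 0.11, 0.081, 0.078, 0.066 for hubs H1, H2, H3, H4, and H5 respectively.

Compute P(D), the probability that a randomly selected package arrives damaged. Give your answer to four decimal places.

Total: 3856 + 656 + 768 + 2120 + 600 = 8000.
P(H1) = 3856/8000 = 0.482. P(H2) = 656/8000 = 0.082. P(H3) = 768/8000 = 0.096. P(H4) = 2120/8000 = 0.265. P(H5) = 600/8000 = 0.075.
Summing over the partition,
P(D) = P(D|H1)·P(H1) + P(D|H2)·P(H2) + P(D|H3)·P(H3) + P(D|H4)·P(H4) + P(D|H5)·P(H5)
      = 0.224·0.482 + 0.11·0.082 + 0.081·0.096 + 0.078·0.265 + 0.066·0.075
      = 0.107968 + 0.00902 + 0.007776 + 0.02067 + 0.00495 = 0.150384

0.1504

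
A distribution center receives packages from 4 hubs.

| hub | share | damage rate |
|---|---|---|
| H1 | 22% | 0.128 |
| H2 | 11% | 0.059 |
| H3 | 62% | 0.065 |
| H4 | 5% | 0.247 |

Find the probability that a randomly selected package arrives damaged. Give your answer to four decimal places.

Using total probability over the partition,
P(D) = P(D|H1)·P(H1) + P(D|H2)·P(H2) + P(D|H3)·P(H3) + P(D|H4)·P(H4)
      = 0.128·0.22 + 0.059·0.11 + 0.065·0.62 + 0.247·0.05
      = 0.02816 + 0.00649 + 0.0403 + 0.01235 = 0.0873

0.0873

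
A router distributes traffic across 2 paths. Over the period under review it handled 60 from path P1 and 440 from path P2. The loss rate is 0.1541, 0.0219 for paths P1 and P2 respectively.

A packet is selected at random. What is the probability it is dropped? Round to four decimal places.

P(L) ≈ 0.0378

Total: 60 + 440 = 500.
P(P1) = 60/500 = 0.12. P(P2) = 440/500 = 0.88.
P(L) = P(L|P1)·P(P1) + P(L|P2)·P(P2)
      = 0.1541·0.12 + 0.0219·0.88
      = 0.018492 + 0.019272 = 0.037764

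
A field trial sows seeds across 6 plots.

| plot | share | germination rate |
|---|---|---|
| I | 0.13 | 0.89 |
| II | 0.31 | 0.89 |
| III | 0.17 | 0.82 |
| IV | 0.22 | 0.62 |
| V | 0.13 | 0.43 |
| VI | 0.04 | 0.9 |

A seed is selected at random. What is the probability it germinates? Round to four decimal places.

P(G) ≈ 0.7593

By the law of total probability,
P(G) = P(G|I)·P(I) + P(G|II)·P(II) + P(G|III)·P(III) + P(G|IV)·P(IV) + P(G|V)·P(V) + P(G|VI)·P(VI)
      = 0.89·0.13 + 0.89·0.31 + 0.82·0.17 + 0.62·0.22 + 0.43·0.13 + 0.9·0.04
      = 0.1157 + 0.2759 + 0.1394 + 0.1364 + 0.0559 + 0.036 = 0.7593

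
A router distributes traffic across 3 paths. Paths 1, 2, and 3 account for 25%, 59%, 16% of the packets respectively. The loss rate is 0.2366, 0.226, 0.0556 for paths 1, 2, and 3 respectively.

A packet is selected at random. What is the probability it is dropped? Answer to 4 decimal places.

P(L) = P(L|1)·P(1) + P(L|2)·P(2) + P(L|3)·P(3)
      = 0.2366·0.25 + 0.226·0.59 + 0.0556·0.16
      = 0.05915 + 0.13334 + 0.008896 = 0.201386

P(L) ≈ 0.2014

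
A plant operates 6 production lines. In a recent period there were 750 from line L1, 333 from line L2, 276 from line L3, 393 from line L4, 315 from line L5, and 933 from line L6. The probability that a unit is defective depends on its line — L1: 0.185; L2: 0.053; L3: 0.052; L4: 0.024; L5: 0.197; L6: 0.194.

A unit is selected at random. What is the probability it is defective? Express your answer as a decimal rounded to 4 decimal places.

0.1411

Total: 750 + 333 + 276 + 393 + 315 + 933 = 3000.
P(L1) = 750/3000 = 0.25. P(L2) = 333/3000 = 0.111. P(L3) = 276/3000 = 0.092. P(L4) = 393/3000 = 0.131. P(L5) = 315/3000 = 0.105. P(L6) = 933/3000 = 0.311.
P(D) = P(D|L1)·P(L1) + P(D|L2)·P(L2) + P(D|L3)·P(L3) + P(D|L4)·P(L4) + P(D|L5)·P(L5) + P(D|L6)·P(L6)
      = 0.185·0.25 + 0.053·0.111 + 0.052·0.092 + 0.024·0.131 + 0.197·0.105 + 0.194·0.311
      = 0.04625 + 0.005883 + 0.004784 + 0.003144 + 0.020685 + 0.060334 = 0.14108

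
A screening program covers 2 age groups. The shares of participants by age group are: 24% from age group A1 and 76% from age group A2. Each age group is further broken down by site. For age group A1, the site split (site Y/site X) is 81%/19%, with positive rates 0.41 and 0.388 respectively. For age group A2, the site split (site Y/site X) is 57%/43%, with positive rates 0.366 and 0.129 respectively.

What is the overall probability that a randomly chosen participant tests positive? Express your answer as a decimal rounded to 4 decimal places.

P(T) ≈ 0.2981

P(T|A1) = 0.81·0.41 + 0.19·0.388 = 0.3321 + 0.07372 = 0.40582
P(T|A2) = 0.57·0.366 + 0.43·0.129 = 0.20862 + 0.05547 = 0.26409
Then overall,
P(T) = 0.24·0.40582 + 0.76·0.26409
      = 0.0973968 + 0.2007084 = 0.2981052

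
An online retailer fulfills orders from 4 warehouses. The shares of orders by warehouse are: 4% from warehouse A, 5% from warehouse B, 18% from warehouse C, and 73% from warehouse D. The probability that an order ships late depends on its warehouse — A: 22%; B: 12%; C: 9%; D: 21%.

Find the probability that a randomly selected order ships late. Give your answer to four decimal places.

P(L) ≈ 0.1843

P(L) = P(L|A)·P(A) + P(L|B)·P(B) + P(L|C)·P(C) + P(L|D)·P(D)
      = 0.22·0.04 + 0.12·0.05 + 0.09·0.18 + 0.21·0.73
      = 0.0088 + 0.006 + 0.0162 + 0.1533 = 0.1843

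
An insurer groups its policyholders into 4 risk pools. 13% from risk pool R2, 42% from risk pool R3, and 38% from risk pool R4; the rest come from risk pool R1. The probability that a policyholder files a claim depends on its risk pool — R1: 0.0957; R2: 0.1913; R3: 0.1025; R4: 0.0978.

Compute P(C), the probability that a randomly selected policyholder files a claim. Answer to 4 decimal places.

P(R1) = 1 − (0.13 + 0.42 + 0.38) = 0.07.
Using total probability over the partition,
P(C) = P(C|R1)·P(R1) + P(C|R2)·P(R2) + P(C|R3)·P(R3) + P(C|R4)·P(R4)
      = 0.0957·0.07 + 0.1913·0.13 + 0.1025·0.42 + 0.0978·0.38
      = 0.006699 + 0.024869 + 0.04305 + 0.037164 = 0.111782

0.1118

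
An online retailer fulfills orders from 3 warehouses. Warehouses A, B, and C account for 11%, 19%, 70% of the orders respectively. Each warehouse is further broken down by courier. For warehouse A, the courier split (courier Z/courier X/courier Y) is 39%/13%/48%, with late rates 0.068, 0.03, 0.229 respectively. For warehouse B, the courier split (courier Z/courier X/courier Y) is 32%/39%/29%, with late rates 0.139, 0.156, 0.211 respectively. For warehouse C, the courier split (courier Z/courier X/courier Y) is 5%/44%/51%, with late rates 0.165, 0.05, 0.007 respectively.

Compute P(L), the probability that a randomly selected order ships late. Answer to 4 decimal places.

0.0707

P(L|A) = 0.39·0.068 + 0.13·0.03 + 0.48·0.229 = 0.02652 + 0.0039 + 0.10992 = 0.14034
P(L|B) = 0.32·0.139 + 0.39·0.156 + 0.29·0.211 = 0.04448 + 0.06084 + 0.06119 = 0.16651
P(L|C) = 0.05·0.165 + 0.44·0.05 + 0.51·0.007 = 0.00825 + 0.022 + 0.00357 = 0.03382
Then overall,
P(L) = 0.11·0.14034 + 0.19·0.16651 + 0.7·0.03382
      = 0.0154374 + 0.0316369 + 0.023674 = 0.0707483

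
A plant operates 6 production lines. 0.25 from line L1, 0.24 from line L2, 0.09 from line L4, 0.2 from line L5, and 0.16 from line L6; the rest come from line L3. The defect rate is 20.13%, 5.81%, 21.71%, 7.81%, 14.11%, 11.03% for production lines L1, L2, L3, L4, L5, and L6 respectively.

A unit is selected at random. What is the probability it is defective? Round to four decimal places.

P(L3) = 1 − (0.25 + 0.24 + 0.09 + 0.2 + 0.16) = 0.06.
Summing over the partition,
P(D) = P(D|L1)·P(L1) + P(D|L2)·P(L2) + P(D|L3)·P(L3) + P(D|L4)·P(L4) + P(D|L5)·P(L5) + P(D|L6)·P(L6)
      = 0.2013·0.25 + 0.0581·0.24 + 0.2171·0.06 + 0.0781·0.09 + 0.1411·0.2 + 0.1103·0.16
      = 0.050325 + 0.013944 + 0.013026 + 0.007029 + 0.02822 + 0.017648 = 0.130192

P(D) ≈ 0.1302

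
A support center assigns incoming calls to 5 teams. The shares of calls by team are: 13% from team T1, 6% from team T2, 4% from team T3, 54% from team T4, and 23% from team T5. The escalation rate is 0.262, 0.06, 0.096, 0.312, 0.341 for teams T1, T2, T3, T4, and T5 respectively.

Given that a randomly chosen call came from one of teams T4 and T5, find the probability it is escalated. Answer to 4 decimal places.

0.3207

Let S = {T4, T5}.
P(S) = 0.54 + 0.23 = 0.77.
P(E ∩ S) = 0.312·0.54 + 0.341·0.23 = 0.16848 + 0.07843 = 0.24691.
P(E | S) = 0.24691 / 0.77 = 0.320662…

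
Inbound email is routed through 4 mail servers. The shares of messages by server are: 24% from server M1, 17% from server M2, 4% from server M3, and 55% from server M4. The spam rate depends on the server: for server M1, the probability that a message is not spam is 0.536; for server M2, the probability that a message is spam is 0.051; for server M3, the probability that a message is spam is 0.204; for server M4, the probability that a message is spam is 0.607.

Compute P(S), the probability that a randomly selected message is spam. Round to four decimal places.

P(S) ≈ 0.4620

P(S|M1) = 1 − 0.536 = 0.464.
P(S) = P(S|M1)·P(M1) + P(S|M2)·P(M2) + P(S|M3)·P(M3) + P(S|M4)·P(M4)
      = 0.464·0.24 + 0.051·0.17 + 0.204·0.04 + 0.607·0.55
      = 0.11136 + 0.00867 + 0.00816 + 0.33385 = 0.46204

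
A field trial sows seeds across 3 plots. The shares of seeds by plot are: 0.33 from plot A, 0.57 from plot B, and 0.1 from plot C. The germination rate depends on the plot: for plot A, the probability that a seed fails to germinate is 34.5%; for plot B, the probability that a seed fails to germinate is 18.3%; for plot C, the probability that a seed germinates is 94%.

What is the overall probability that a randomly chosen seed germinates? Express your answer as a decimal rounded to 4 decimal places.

P(G) ≈ 0.7758

P(G|A) = 1 − 0.345 = 0.655.
P(G|B) = 1 − 0.183 = 0.817.
P(G) = P(G|A)·P(A) + P(G|B)·P(B) + P(G|C)·P(C)
      = 0.655·0.33 + 0.817·0.57 + 0.94·0.1
      = 0.21615 + 0.46569 + 0.094 = 0.77584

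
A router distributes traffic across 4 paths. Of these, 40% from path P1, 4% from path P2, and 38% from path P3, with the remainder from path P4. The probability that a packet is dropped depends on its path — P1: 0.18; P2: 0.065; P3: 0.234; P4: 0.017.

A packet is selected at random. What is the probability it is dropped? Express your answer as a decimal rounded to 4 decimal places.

0.1666

P(P4) = 1 − (0.4 + 0.04 + 0.38) = 0.18.
Summing over the partition,
P(L) = P(L|P1)·P(P1) + P(L|P2)·P(P2) + P(L|P3)·P(P3) + P(L|P4)·P(P4)
      = 0.18·0.4 + 0.065·0.04 + 0.234·0.38 + 0.017·0.18
      = 0.072 + 0.0026 + 0.08892 + 0.00306 = 0.16658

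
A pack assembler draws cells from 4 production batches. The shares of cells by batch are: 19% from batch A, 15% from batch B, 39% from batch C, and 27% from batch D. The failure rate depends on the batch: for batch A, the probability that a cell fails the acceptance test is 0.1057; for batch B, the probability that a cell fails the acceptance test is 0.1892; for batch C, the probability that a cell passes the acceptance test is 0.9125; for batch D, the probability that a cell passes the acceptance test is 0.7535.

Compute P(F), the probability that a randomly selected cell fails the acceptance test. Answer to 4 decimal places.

0.1491

P(F|C) = 1 − 0.9125 = 0.0875.
P(F|D) = 1 − 0.7535 = 0.2465.
P(F) = P(F|A)·P(A) + P(F|B)·P(B) + P(F|C)·P(C) + P(F|D)·P(D)
      = 0.1057·0.19 + 0.1892·0.15 + 0.0875·0.39 + 0.2465·0.27
      = 0.020083 + 0.02838 + 0.034125 + 0.066555 = 0.149143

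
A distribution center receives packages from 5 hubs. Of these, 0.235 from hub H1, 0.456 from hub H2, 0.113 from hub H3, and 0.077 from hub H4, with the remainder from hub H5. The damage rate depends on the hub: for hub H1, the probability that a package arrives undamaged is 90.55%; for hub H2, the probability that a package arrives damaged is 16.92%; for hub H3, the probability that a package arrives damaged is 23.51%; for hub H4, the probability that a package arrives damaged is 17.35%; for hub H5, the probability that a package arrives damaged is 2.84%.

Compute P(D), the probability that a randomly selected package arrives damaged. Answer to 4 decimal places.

P(H5) = 1 − (0.235 + 0.456 + 0.113 + 0.077) = 0.119.
P(D|H1) = 1 − 0.9055 = 0.0945.
P(D) = P(D|H1)·P(H1) + P(D|H2)·P(H2) + P(D|H3)·P(H3) + P(D|H4)·P(H4) + P(D|H5)·P(H5)
      = 0.0945·0.235 + 0.1692·0.456 + 0.2351·0.113 + 0.1735·0.077 + 0.0284·0.119
      = 0.0222075 + 0.0771552 + 0.0265663 + 0.0133595 + 0.0033796 = 0.1426681

P(D) ≈ 0.1427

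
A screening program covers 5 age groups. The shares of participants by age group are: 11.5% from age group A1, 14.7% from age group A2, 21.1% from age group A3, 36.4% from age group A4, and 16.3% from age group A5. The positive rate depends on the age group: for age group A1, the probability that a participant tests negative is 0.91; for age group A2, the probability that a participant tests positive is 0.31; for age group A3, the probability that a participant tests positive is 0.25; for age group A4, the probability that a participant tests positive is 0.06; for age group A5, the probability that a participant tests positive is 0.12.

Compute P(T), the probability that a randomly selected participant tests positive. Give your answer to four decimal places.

P(T) ≈ 0.1501

P(T|A1) = 1 − 0.91 = 0.09.
P(T) = P(T|A1)·P(A1) + P(T|A2)·P(A2) + P(T|A3)·P(A3) + P(T|A4)·P(A4) + P(T|A5)·P(A5)
      = 0.09·0.115 + 0.31·0.147 + 0.25·0.211 + 0.06·0.364 + 0.12·0.163
      = 0.01035 + 0.04557 + 0.05275 + 0.02184 + 0.01956 = 0.15007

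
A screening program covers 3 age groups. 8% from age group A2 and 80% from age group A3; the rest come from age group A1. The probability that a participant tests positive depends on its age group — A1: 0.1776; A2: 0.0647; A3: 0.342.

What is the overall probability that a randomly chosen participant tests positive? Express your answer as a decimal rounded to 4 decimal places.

P(A1) = 1 − (0.08 + 0.8) = 0.12.
Using total probability over the partition,
P(T) = P(T|A1)·P(A1) + P(T|A2)·P(A2) + P(T|A3)·P(A3)
      = 0.1776·0.12 + 0.0647·0.08 + 0.342·0.8
      = 0.021312 + 0.005176 + 0.2736 = 0.300088

P(T) ≈ 0.3001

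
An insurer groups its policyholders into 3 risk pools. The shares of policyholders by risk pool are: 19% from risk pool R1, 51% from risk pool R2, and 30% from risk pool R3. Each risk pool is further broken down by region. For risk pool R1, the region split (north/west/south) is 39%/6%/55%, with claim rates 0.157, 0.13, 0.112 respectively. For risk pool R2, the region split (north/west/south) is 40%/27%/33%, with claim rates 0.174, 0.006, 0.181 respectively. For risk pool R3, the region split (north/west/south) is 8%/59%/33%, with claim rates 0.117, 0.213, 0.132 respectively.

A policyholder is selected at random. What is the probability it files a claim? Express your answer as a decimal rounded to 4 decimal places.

P(C|R1) = 0.39·0.157 + 0.06·0.13 + 0.55·0.112 = 0.06123 + 0.0078 + 0.0616 = 0.13063
P(C|R2) = 0.4·0.174 + 0.27·0.006 + 0.33·0.181 = 0.0696 + 0.00162 + 0.05973 = 0.13095
P(C|R3) = 0.08·0.117 + 0.59·0.213 + 0.33·0.132 = 0.00936 + 0.12567 + 0.04356 = 0.17859
By total probability over the outer partition,
P(C) = 0.19·0.13063 + 0.51·0.13095 + 0.3·0.17859
      = 0.0248197 + 0.0667845 + 0.053577 = 0.1451812

0.1452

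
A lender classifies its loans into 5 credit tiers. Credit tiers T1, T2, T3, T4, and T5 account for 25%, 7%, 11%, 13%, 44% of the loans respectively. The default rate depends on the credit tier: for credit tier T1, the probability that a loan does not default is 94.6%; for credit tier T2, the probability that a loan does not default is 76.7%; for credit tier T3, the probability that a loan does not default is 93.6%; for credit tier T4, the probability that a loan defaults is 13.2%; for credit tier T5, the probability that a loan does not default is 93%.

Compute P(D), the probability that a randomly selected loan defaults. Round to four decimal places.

P(D|T1) = 1 − 0.946 = 0.054.
P(D|T2) = 1 − 0.767 = 0.233.
P(D|T3) = 1 − 0.936 = 0.064.
P(D|T5) = 1 − 0.93 = 0.07.
Summing over the partition,
P(D) = P(D|T1)·P(T1) + P(D|T2)·P(T2) + P(D|T3)·P(T3) + P(D|T4)·P(T4) + P(D|T5)·P(T5)
      = 0.054·0.25 + 0.233·0.07 + 0.064·0.11 + 0.132·0.13 + 0.07·0.44
      = 0.0135 + 0.01631 + 0.00704 + 0.01716 + 0.0308 = 0.08481

0.0848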